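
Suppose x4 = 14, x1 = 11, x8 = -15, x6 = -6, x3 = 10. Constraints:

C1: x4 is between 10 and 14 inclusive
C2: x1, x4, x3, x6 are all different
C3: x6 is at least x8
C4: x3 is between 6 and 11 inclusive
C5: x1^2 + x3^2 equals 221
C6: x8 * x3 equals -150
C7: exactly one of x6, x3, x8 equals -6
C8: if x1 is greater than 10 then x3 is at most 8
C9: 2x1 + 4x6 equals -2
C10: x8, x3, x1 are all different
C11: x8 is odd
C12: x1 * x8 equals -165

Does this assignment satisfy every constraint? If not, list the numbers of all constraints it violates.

The assignment fails constraint 8.

C1: x4 = 14 lies in [10, 14] — OK.
C2: values 11, 14, 10, -6 are pairwise distinct — OK.
C3: x6 = -6, x8 = -15; -6 ≥ -15 — OK.
C4: x3 = 10 lies in [6, 11] — OK.
C5: x1^2 + x3^2 = 11^2 + 10^2 = 121 + 100 = 221 — OK.
C6: x8 * x3 = -15 * 10 = -150 — OK.
C7: x6=-6, x3=10, x8=-15; 1 of them equals -6 — OK.
C8: x1 = 11 > 10, so we need x3 ≤ 8; but x3 = 10 > 8 — violated.
C9: 2x1 + 4x6 = 2(11) + 4(-6) = -2 — OK.
C10: values -15, 10, 11 are pairwise distinct — OK.
C11: x8 = -15 is odd — OK.
C12: x1 * x8 = 11 * (-15) = -165 — OK.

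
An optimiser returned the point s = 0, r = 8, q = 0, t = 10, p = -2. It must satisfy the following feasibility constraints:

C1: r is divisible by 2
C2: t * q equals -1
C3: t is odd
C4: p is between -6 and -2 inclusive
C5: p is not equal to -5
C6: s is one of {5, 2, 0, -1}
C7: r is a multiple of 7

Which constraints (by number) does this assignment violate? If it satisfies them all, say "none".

Violated: 2, 3, and 7.

C1: 8 / 2 = 4, so 2 divides 8  ✓
C2: t * q = 10 * 0 = 0, not -1  ✗
C3: t = 10 is even  ✗
C4: p = -2 lies in [-6, -2]  ✓
C5: p = -2, and -2 ≠ -5  ✓
C6: s = 0 is in {5, 2, 0, -1}  ✓
C7: 8 = 7*1 + 1, so 7 does not divide 8  ✗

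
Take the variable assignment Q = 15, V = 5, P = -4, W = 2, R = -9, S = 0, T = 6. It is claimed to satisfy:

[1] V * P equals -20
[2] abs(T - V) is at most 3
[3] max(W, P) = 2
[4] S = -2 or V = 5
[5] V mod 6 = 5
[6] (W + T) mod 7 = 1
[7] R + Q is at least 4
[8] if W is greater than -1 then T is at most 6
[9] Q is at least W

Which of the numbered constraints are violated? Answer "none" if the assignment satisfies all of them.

[1] V * P = 5 * (-4) = -20  true
[2] abs(6 - 5) = 1; 1 ≤ 3  true
[3] max(2, -4) = 2  true
[4] S = 0 ≠ -2, but V = 5 = 5 (second disjunct)  true
[5] 5 mod 6 = 5  true
[6] W + T = 8; 8 mod 7 = 1  true
[7] R + Q = -9 + 15 = 6; 6 ≥ 4  true
[8] W = 2 > -1, so we need T ≤ 6; T = 6 ≤ 6  true
[9] Q = 15, W = 2; 15 ≥ 2  true

No violations.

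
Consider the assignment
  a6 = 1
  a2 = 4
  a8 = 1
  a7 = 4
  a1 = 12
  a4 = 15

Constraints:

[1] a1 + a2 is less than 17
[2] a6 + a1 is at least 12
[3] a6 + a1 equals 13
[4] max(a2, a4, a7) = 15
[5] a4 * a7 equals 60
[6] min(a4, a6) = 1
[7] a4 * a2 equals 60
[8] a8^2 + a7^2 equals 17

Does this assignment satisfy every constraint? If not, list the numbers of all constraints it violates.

The assignment satisfies every constraint.

[1] a1 + a2 = 12 + 4 = 16; 16 < 17 — holds.
[2] a6 + a1 = 1 + 12 = 13; 13 ≥ 12 — holds.
[3] a6 + a1 = 1 + 12 = 13 — holds.
[4] max(4, 15, 4) = 15 — holds.
[5] a4 * a7 = 15 * 4 = 60 — holds.
[6] min(15, 1) = 1 — holds.
[7] a4 * a2 = 15 * 4 = 60 — holds.
[8] a8^2 + a7^2 = 1^2 + 4^2 = 1 + 16 = 17 — holds.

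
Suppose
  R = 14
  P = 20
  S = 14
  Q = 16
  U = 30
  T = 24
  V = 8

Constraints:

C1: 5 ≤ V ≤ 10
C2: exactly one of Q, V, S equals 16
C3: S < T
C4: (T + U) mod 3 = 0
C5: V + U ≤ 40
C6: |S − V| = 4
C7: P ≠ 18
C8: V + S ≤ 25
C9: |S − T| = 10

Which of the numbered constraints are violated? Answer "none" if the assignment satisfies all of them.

The assignment fails constraint 6.

C1: V = 8 lies in [5, 10] — OK.
C2: Q=16, V=8, S=14; 1 of them equals 16 — OK.
C3: S = 14, T = 24; 14 < 24 — OK.
C4: T + U = 54; 54 mod 3 = 0 — OK.
C5: V + U = 8 + 30 = 38; 38 ≤ 40 — OK.
C6: |14 − 8| = 6, not 4 — violated.
C7: P = 20, and 20 ≠ 18 — OK.
C8: V + S = 8 + 14 = 22; 22 ≤ 25 — OK.
C9: |14 − 24| = 10 — OK.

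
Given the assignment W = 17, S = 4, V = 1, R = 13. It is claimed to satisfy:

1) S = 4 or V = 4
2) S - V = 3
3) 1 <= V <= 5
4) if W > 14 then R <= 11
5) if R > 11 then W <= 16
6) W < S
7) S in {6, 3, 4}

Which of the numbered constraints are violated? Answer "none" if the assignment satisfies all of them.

1) S = 4 = 4 (first disjunct)  OK
2) S - V = 4 - 1 = 3  OK
3) V = 1 lies in [1, 5]  OK
4) W = 17 > 14, so we need R ≤ 11; but R = 13 > 11  FAIL
5) R = 13 > 11, so we need W ≤ 16; but W = 17 > 16  FAIL
6) W = 17, S = 4; 17 ≥ 4 (want <)  FAIL
7) S = 4 is in {6, 3, 4}  OK

The assignment fails constraints 4, 5, and 6.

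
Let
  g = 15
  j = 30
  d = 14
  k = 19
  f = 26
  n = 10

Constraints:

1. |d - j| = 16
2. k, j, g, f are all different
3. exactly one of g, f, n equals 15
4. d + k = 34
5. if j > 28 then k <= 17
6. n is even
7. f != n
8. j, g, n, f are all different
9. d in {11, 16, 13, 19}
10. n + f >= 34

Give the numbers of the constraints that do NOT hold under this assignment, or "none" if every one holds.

Constraints 4, 5, 9 are violated.

1. |14 - 30| = 16  true
2. values 19, 30, 15, 26 are pairwise distinct  true
3. g=15, f=26, n=10; 1 of them equals 15  true
4. d + k = 14 + 19 = 33, not 34  false
5. j = 30 > 28, so we need k ≤ 17; but k = 19 > 17  false
6. n = 10 is even  true
7. f = 26, n = 10; distinct  true
8. values 30, 15, 10, 26 are pairwise distinct  true
9. d = 14 is not in {11, 16, 13, 19}  false
10. n + f = 10 + 26 = 36; 36 ≥ 34  true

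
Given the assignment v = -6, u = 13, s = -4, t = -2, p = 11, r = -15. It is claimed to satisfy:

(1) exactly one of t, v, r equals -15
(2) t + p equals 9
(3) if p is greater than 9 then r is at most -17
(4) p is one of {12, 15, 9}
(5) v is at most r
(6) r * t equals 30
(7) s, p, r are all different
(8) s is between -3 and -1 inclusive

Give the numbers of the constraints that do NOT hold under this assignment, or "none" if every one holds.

(1) t=-2, v=-6, r=-15; 1 of them equals -15 — holds.
(2) t + p = -2 + 11 = 9 — holds.
(3) p = 11 > 9, so we need r ≤ -17; but r = -15 > -17 — fails.
(4) p = 11 is not in {12, 15, 9} — fails.
(5) v = -6, r = -15; -6 > -15 (want ≤) — fails.
(6) r * t = -15 * (-2) = 30 — holds.
(7) values -4, 11, -15 are pairwise distinct — holds.
(8) s = -4 is outside [-3, -1] — fails.

No — constraints 3, 4, 5, 8 are not satisfied.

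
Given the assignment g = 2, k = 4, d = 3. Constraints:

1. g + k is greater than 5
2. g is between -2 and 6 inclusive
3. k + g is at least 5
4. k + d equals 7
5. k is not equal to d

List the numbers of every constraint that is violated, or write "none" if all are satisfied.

No violations.

1. g + k = 2 + 4 = 6; 6 > 5 — satisfied.
2. g = 2 lies in [-2, 6] — satisfied.
3. k + g = 4 + 2 = 6; 6 ≥ 5 — satisfied.
4. k + d = 4 + 3 = 7 — satisfied.
5. k = 4, d = 3; distinct — satisfied.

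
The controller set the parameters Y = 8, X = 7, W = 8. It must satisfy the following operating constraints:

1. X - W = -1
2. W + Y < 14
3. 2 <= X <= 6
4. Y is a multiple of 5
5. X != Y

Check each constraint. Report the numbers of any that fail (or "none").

Constraints 2, 3, and 4 are violated.

1. X - W = 7 - 8 = -1 — holds.
2. W + Y = 8 + 8 = 16; 16 ≥ 14, bound 14 not met — fails.
3. X = 7 is outside [2, 6] — fails.
4. 8 = 5*1 + 3, so 5 does not divide 8 — fails.
5. X = 7, Y = 8; distinct — holds.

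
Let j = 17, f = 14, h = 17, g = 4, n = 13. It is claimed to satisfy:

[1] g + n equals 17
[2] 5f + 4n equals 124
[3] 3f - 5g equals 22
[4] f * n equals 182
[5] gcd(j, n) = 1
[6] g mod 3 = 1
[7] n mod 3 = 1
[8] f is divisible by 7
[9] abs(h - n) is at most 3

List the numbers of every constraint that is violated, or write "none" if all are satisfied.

Constraints 2, 9 are violated.

[1] g + n = 4 + 13 = 17 — satisfied.
[2] 5f + 4n = 5(14) + 4(13) = 122, not 124 — violated.
[3] 3f - 5g = 3(14) - 5(4) = 22 — satisfied.
[4] f * n = 14 * 13 = 182 — satisfied.
[5] gcd(17, 13) = 1 — satisfied.
[6] 4 mod 3 = 1 — satisfied.
[7] 13 mod 3 = 1 — satisfied.
[8] 14 / 7 = 2, so 7 divides 14 — satisfied.
[9] abs(17 - 13) = 4; 4 > 3, exceeds bound 3 — violated.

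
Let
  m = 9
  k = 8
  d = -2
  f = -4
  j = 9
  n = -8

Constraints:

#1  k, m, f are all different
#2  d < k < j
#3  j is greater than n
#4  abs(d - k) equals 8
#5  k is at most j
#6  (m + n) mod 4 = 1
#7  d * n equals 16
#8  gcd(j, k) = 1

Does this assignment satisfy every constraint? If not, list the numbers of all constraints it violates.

#1 values 8, 9, -4 are pairwise distinct — holds.
#2 values -2 < 8 < 9 — holds.
#3 j = 9, n = -8; 9 > -8 — holds.
#4 abs(-2 - 8) = 10, not 8 — does not hold.
#5 k = 8, j = 9; 8 ≤ 9 — holds.
#6 m + n = 1; 1 mod 4 = 1 — holds.
#7 d * n = -2 * (-8) = 16 — holds.
#8 gcd(9, 8) = 1 — holds.

The assignment fails constraint 4.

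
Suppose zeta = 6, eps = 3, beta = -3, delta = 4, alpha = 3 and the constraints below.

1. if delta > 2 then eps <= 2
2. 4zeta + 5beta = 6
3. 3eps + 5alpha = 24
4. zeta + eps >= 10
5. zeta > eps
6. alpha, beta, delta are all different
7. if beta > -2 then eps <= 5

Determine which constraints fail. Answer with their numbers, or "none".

Violated: 1, 2, and 4.

1. delta = 4 > 2, so we need eps ≤ 2; but eps = 3 > 2 — does not hold.
2. 4zeta + 5beta = 4(6) + 5(-3) = 9, not 6 — does not hold.
3. 3eps + 5alpha = 3(3) + 5(3) = 24 — holds.
4. zeta + eps = 6 + 3 = 9; 9 < 10, bound 10 not met — does not hold.
5. zeta = 6, eps = 3; 6 > 3 — holds.
6. values 3, -3, 4 are pairwise distinct — holds.
7. beta = -3, not > -2; antecedent false, conditional vacuously true — holds.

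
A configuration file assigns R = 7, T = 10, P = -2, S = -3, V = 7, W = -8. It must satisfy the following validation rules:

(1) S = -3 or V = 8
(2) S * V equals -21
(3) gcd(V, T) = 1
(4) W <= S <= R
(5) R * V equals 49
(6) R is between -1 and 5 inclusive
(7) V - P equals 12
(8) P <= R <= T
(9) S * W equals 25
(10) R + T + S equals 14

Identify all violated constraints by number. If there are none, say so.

Constraints 6, 7, and 9 are violated.

(1) S = -3 = -3 (first disjunct)  OK
(2) S * V = -3 * 7 = -21  OK
(3) gcd(7, 10) = 1  OK
(4) values -8 <= -3 <= 7  OK
(5) R * V = 7 * 7 = 49  OK
(6) R = 7 is outside [-1, 5]  FAIL
(7) V - P = 7 - (-2) = 9, not 12  FAIL
(8) values -2 <= 7 <= 10  OK
(9) S * W = -3 * (-8) = 24, not 25  FAIL
(10) R + T + S = 7 + 10 + (-3) = 14  OK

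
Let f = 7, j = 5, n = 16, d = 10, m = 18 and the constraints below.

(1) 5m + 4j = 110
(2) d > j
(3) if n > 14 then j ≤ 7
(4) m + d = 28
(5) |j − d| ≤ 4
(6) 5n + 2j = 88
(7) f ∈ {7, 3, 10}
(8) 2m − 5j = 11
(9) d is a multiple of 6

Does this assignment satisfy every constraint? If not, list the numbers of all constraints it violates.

Violated: 5, 6, and 9.

(1) 5m + 4j = 5(18) + 4(5) = 110  yes
(2) d = 10, j = 5; 10 > 5  yes
(3) n = 16 > 14, so we need j ≤ 7; j = 5 ≤ 7  yes
(4) m + d = 18 + 10 = 28  yes
(5) |5 − 10| = 5; 5 > 4, exceeds bound 4  no
(6) 5n + 2j = 5(16) + 2(5) = 90, not 88  no
(7) f = 7 is in {7, 3, 10}  yes
(8) 2m − 5j = 2(18) − 5(5) = 11  yes
(9) 10 = 6×1 + 4, so 6 does not divide 10  no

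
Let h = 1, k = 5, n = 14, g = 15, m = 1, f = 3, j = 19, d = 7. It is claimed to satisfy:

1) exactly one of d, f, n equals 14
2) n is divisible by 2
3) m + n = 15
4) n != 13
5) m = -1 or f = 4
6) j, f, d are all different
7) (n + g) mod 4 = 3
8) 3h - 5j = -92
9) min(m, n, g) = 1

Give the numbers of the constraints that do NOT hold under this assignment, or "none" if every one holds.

1) d=7, f=3, n=14; 1 of them equals 14  holds
2) 14 / 2 = 7, so 2 divides 14  holds
3) m + n = 1 + 14 = 15  holds
4) n = 14, and 14 ≠ 13  holds
5) m = 1 ≠ -1 and f = 3 ≠ 4; both disjuncts false  fails
6) values 19, 3, 7 are pairwise distinct  holds
7) n + g = 29; 29 mod 4 = 1, not 3  fails
8) 3h - 5j = 3(1) - 5(19) = -92  holds
9) min(1, 14, 15) = 1  holds

Violated: 5, 7.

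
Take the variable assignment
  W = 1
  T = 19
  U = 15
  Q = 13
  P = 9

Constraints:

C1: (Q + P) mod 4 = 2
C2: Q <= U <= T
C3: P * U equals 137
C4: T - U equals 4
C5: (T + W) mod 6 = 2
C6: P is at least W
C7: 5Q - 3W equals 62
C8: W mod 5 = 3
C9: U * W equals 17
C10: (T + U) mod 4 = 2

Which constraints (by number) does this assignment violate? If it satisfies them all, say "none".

C1: Q + P = 22; 22 mod 4 = 2  ✓
C2: values 13 <= 15 <= 19  ✓
C3: P * U = 9 * 15 = 135, not 137  ✗
C4: T - U = 19 - 15 = 4  ✓
C5: T + W = 20; 20 mod 6 = 2  ✓
C6: P = 9, W = 1; 9 ≥ 1  ✓
C7: 5Q - 3W = 5(13) - 3(1) = 62  ✓
C8: 1 mod 5 = 1, not 3  ✗
C9: U * W = 15 * 1 = 15, not 17  ✗
C10: T + U = 34; 34 mod 4 = 2  ✓

Constraints 3, 8, 9 are violated.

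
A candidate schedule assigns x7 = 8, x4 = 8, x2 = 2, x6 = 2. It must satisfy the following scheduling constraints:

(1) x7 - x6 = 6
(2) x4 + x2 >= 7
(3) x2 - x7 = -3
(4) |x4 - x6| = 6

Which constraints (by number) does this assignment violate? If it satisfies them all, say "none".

(1) x7 - x6 = 8 - 2 = 6 — satisfied.
(2) x4 + x2 = 8 + 2 = 10; 10 ≥ 7 — satisfied.
(3) x2 - x7 = 2 - 8 = -6, not -3 — violated.
(4) |8 - 2| = 6 — satisfied.

No — constraint 3 is not satisfied.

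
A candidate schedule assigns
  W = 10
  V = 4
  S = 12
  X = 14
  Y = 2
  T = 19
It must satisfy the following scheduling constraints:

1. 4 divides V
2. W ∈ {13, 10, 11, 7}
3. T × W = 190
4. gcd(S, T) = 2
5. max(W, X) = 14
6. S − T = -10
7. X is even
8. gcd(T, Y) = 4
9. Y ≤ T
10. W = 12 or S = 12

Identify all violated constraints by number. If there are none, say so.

1. 4 / 4 = 1, so 4 divides 4 — holds.
2. W = 10 is in {13, 10, 11, 7} — holds.
3. T × W = 19 × 10 = 190 — holds.
4. gcd(12, 19) = 1, not 2 — does not hold.
5. max(10, 14) = 14 — holds.
6. S − T = 12 − 19 = -7, not -10 — does not hold.
7. X = 14 is even — holds.
8. gcd(19, 2) = 1, not 4 — does not hold.
9. Y = 2, T = 19; 2 ≤ 19 — holds.
10. W = 10 ≠ 12, but S = 12 = 12 (second disjunct) — holds.

Constraints 4, 6, and 8 do not hold.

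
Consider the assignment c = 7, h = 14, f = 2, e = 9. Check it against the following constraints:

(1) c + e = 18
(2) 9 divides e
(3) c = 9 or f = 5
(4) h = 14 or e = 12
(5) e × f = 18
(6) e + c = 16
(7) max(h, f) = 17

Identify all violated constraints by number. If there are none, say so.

No — constraints 1, 3, 7 are not satisfied.

(1) c + e = 7 + 9 = 16, not 18  false
(2) 9 / 9 = 1, so 9 divides 9  true
(3) c = 7 ≠ 9 and f = 2 ≠ 5; both disjuncts false  false
(4) h = 14 = 14 (first disjunct)  true
(5) e × f = 9 × 2 = 18  true
(6) e + c = 9 + 7 = 16  true
(7) max(14, 2) = 14, not 17  false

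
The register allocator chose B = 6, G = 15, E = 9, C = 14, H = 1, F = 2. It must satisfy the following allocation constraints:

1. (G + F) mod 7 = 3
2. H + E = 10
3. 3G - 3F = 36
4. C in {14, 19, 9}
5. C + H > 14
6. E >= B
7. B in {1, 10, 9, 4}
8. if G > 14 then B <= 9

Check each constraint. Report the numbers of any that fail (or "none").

1. G + F = 17; 17 mod 7 = 3  ✓
2. H + E = 1 + 9 = 10  ✓
3. 3G - 3F = 3(15) - 3(2) = 39, not 36  ✗
4. C = 14 is in {14, 19, 9}  ✓
5. C + H = 14 + 1 = 15; 15 > 14  ✓
6. E = 9, B = 6; 9 ≥ 6  ✓
7. B = 6 is not in {1, 10, 9, 4}  ✗
8. G = 15 > 14, so we need B ≤ 9; B = 6 ≤ 9  ✓

No — constraints 3, 7 are not satisfied.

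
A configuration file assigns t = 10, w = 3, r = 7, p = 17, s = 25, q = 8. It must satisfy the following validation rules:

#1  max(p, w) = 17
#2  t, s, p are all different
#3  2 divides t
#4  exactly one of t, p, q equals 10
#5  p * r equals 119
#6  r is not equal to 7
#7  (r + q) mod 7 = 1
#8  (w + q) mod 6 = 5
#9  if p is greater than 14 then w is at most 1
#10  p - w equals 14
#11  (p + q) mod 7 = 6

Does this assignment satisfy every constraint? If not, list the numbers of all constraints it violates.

#1 max(17, 3) = 17 — holds.
#2 values 10, 25, 17 are pairwise distinct — holds.
#3 10 / 2 = 5, so 2 divides 10 — holds.
#4 t=10, p=17, q=8; 1 of them equals 10 — holds.
#5 p * r = 17 * 7 = 119 — holds.
#6 r = 7, but 7 is required to differ — fails.
#7 r + q = 15; 15 mod 7 = 1 — holds.
#8 w + q = 11; 11 mod 6 = 5 — holds.
#9 p = 17 > 14, so we need w ≤ 1; but w = 3 > 1 — fails.
#10 p - w = 17 - 3 = 14 — holds.
#11 p + q = 25; 25 mod 7 = 4, not 6 — fails.

The assignment fails constraints 6, 9, and 11.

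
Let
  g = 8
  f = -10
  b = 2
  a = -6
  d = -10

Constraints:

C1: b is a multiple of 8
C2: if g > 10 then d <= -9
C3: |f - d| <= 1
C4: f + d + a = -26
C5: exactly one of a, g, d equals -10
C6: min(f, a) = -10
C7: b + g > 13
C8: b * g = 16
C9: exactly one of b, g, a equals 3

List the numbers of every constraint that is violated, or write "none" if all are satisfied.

Violated: 1, 7, and 9.

C1: 2 = 8*0 + 2, so 8 does not divide 2  no
C2: g = 8, not > 10; antecedent false, conditional vacuously true  yes
C3: |-10 - (-10)| = 0; 0 ≤ 1  yes
C4: f + d + a = -10 + (-10) + (-6) = -26  yes
C5: a=-6, g=8, d=-10; 1 of them equals -10  yes
C6: min(-10, -6) = -10  yes
C7: b + g = 2 + 8 = 10; 10 ≤ 13, bound 13 not met  no
C8: b * g = 2 * 8 = 16  yes
C9: b=2, g=8, a=-6; 0 of them equal 3, not exactly one  no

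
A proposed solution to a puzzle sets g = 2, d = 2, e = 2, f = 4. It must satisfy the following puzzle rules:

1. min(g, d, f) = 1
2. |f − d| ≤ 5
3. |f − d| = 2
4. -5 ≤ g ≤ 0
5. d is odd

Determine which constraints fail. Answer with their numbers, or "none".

1. min(2, 2, 4) = 2, not 1  ✘
2. |4 − 2| = 2; 2 ≤ 5  ✔
3. |4 − 2| = 2  ✔
4. g = 2 is outside [-5, 0]  ✘
5. d = 2 is even  ✘

No — constraints 1, 4, and 5 are not satisfied.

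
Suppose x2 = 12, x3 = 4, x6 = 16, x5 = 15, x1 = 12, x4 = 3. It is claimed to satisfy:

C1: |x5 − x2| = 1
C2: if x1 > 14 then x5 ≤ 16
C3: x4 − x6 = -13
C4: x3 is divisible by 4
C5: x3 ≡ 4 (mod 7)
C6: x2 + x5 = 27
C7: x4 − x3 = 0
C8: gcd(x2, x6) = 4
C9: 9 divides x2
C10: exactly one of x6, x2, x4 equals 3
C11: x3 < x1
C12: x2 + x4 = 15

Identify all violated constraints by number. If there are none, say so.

Constraints 1, 7, and 9 are violated.

C1: |15 − 12| = 3, not 1  FAIL
C2: x1 = 12, not > 14; antecedent false, conditional vacuously true  OK
C3: x4 − x6 = 3 − 16 = -13  OK
C4: 4 / 4 = 1, so 4 divides 4  OK
C5: 4 mod 7 = 4  OK
C6: x2 + x5 = 12 + 15 = 27  OK
C7: x4 − x3 = 3 − 4 = -1, not 0  FAIL
C8: gcd(12, 16) = 4  OK
C9: 12 = 9×1 + 3, so 9 does not divide 12  FAIL
C10: x6=16, x2=12, x4=3; 1 of them equals 3  OK
C11: x3 = 4, x1 = 12; 4 < 12  OK
C12: x2 + x4 = 12 + 3 = 15  OK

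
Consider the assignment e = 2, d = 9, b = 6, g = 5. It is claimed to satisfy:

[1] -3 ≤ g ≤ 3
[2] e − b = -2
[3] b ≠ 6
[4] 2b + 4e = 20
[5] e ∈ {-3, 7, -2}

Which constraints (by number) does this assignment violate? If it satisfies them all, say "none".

Constraints 1, 2, 3, and 5 are violated.

[1] g = 5 is outside [-3, 3] — does not hold.
[2] e − b = 2 − 6 = -4, not -2 — does not hold.
[3] b = 6, but 6 is required to differ — does not hold.
[4] 2b + 4e = 2(6) + 4(2) = 20 — holds.
[5] e = 2 is not in {-3, 7, -2} — does not hold.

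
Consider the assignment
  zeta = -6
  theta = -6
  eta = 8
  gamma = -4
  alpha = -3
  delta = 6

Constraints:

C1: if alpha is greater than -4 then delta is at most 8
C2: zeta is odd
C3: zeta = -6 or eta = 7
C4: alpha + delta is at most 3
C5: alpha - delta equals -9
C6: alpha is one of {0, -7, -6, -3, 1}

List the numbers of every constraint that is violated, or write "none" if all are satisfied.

C1: alpha = -3 > -4, so we need delta ≤ 8; delta = 6 ≤ 8  yes
C2: zeta = -6 is even  no
C3: zeta = -6 = -6 (first disjunct)  yes
C4: alpha + delta = -3 + 6 = 3; 3 ≤ 3  yes
C5: alpha - delta = -3 - 6 = -9  yes
C6: alpha = -3 is in {0, -7, -6, -3, 1}  yes

The assignment fails constraint 2.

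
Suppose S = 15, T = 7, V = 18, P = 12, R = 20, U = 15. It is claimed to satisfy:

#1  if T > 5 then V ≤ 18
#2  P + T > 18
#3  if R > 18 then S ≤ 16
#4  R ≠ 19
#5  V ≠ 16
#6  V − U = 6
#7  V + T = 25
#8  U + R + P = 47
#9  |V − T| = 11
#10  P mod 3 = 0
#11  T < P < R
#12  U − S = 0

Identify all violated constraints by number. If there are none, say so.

#1 T = 7 > 5, so we need V ≤ 18; V = 18 ≤ 18  ✔
#2 P + T = 12 + 7 = 19; 19 > 18  ✔
#3 R = 20 > 18, so we need S ≤ 16; S = 15 ≤ 16  ✔
#4 R = 20, and 20 ≠ 19  ✔
#5 V = 18, and 18 ≠ 16  ✔
#6 V − U = 18 − 15 = 3, not 6  ✘
#7 V + T = 18 + 7 = 25  ✔
#8 U + R + P = 15 + 20 + 12 = 47  ✔
#9 |18 − 7| = 11  ✔
#10 12 mod 3 = 0  ✔
#11 values 7 < 12 < 20  ✔
#12 U − S = 15 − 15 = 0  ✔

Constraint 6 does not hold.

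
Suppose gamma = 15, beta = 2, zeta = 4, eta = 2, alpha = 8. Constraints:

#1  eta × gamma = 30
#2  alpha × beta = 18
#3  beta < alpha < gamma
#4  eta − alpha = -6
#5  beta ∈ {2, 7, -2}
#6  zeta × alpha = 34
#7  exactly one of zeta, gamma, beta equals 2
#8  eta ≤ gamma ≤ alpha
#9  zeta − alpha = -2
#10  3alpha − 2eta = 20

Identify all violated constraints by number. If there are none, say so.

Violated: 2, 6, 8, and 9.

#1 eta × gamma = 2 × 15 = 30  true
#2 alpha × beta = 8 × 2 = 16, not 18  false
#3 values 2 < 8 < 15  true
#4 eta − alpha = 2 − 8 = -6  true
#5 beta = 2 is in {2, 7, -2}  true
#6 zeta × alpha = 4 × 8 = 32, not 34  false
#7 zeta=4, gamma=15, beta=2; 1 of them equals 2  true
#8 values 2, 15, 8; gamma = 15 is not ≤ alpha = 8  false
#9 zeta − alpha = 4 − 8 = -4, not -2  false
#10 3alpha − 2eta = 3(8) − 2(2) = 20  true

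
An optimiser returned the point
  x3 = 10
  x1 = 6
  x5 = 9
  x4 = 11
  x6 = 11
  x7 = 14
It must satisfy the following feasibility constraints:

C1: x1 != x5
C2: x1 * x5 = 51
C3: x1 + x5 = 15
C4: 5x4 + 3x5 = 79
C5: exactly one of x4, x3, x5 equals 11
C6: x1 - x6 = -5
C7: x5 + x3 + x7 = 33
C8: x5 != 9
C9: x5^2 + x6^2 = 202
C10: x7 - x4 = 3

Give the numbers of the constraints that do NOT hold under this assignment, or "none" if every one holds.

C1: x1 = 6, x5 = 9; distinct — holds.
C2: x1 * x5 = 6 * 9 = 54, not 51 — fails.
C3: x1 + x5 = 6 + 9 = 15 — holds.
C4: 5x4 + 3x5 = 5(11) + 3(9) = 82, not 79 — fails.
C5: x4=11, x3=10, x5=9; 1 of them equals 11 — holds.
C6: x1 - x6 = 6 - 11 = -5 — holds.
C7: x5 + x3 + x7 = 9 + 10 + 14 = 33 — holds.
C8: x5 = 9, but 9 is required to differ — fails.
C9: x5^2 + x6^2 = 9^2 + 11^2 = 81 + 121 = 202 — holds.
C10: x7 - x4 = 14 - 11 = 3 — holds.

No — constraints 2, 4, and 8 are not satisfied.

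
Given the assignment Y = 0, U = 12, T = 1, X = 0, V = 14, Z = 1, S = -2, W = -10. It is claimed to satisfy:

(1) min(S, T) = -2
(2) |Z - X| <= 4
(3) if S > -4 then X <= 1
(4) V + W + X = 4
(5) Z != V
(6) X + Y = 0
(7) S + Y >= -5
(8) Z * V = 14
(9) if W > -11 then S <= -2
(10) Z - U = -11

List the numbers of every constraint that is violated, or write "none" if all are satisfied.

All constraints are satisfied.

(1) min(-2, 1) = -2 — OK.
(2) |1 - 0| = 1; 1 ≤ 4 — OK.
(3) S = -2 > -4, so we need X ≤ 1; X = 0 ≤ 1 — OK.
(4) V + W + X = 14 + (-10) + 0 = 4 — OK.
(5) Z = 1, V = 14; distinct — OK.
(6) X + Y = 0 + 0 = 0 — OK.
(7) S + Y = -2 + 0 = -2; -2 ≥ -5 — OK.
(8) Z * V = 1 * 14 = 14 — OK.
(9) W = -10 > -11, so we need S ≤ -2; S = -2 ≤ -2 — OK.
(10) Z - U = 1 - 12 = -11 — OK.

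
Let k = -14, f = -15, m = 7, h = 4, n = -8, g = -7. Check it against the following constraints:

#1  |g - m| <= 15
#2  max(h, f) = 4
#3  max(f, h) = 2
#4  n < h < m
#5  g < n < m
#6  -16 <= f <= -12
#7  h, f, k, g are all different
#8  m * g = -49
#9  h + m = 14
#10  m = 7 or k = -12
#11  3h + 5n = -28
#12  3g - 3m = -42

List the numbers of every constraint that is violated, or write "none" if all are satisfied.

Constraints 3, 5, and 9 are violated.

#1 |-7 - 7| = 14; 14 ≤ 15  holds
#2 max(4, -15) = 4  holds
#3 max(-15, 4) = 4, not 2  fails
#4 values -8 < 4 < 7  holds
#5 values -7, -8, 7; g = -7 is not < n = -8  fails
#6 f = -15 lies in [-16, -12]  holds
#7 values 4, -15, -14, -7 are pairwise distinct  holds
#8 m * g = 7 * (-7) = -49  holds
#9 h + m = 4 + 7 = 11, not 14  fails
#10 m = 7 = 7 (first disjunct)  holds
#11 3h + 5n = 3(4) + 5(-8) = -28  holds
#12 3g - 3m = 3(-7) - 3(7) = -42  holds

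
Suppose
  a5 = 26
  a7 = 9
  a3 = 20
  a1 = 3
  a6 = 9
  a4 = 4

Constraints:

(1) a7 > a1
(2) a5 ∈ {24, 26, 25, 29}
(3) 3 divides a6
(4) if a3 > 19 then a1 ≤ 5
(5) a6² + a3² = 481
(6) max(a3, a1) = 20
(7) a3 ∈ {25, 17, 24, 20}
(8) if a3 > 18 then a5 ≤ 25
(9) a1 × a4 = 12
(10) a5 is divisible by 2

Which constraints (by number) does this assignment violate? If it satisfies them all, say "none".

Constraint 8 does not hold.

(1) a7 = 9, a1 = 3; 9 > 3  holds
(2) a5 = 26 is in {24, 26, 25, 29}  holds
(3) 9 / 3 = 3, so 3 divides 9  holds
(4) a3 = 20 > 19, so we need a1 ≤ 5; a1 = 3 ≤ 5  holds
(5) a6² + a3² = 9² + 20² = 81 + 400 = 481  holds
(6) max(20, 3) = 20  holds
(7) a3 = 20 is in {25, 17, 24, 20}  holds
(8) a3 = 20 > 18, so we need a5 ≤ 25; but a5 = 26 > 25  fails
(9) a1 × a4 = 3 × 4 = 12  holds
(10) 26 / 2 = 13, so 2 divides 26  holds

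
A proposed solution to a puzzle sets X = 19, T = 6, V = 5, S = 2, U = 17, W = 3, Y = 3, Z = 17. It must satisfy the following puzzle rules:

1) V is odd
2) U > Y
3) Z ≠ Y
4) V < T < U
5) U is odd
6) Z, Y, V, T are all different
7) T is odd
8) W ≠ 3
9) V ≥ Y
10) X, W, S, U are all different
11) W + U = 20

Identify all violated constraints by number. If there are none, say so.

1) V = 5 is odd  true
2) U = 17, Y = 3; 17 > 3  true
3) Z = 17, Y = 3; distinct  true
4) values 5 < 6 < 17  true
5) U = 17 is odd  true
6) values 17, 3, 5, 6 are pairwise distinct  true
7) T = 6 is even  false
8) W = 3, but 3 is required to differ  false
9) V = 5, Y = 3; 5 ≥ 3  true
10) values 19, 3, 2, 17 are pairwise distinct  true
11) W + U = 3 + 17 = 20  true

No — constraints 7 and 8 are not satisfied.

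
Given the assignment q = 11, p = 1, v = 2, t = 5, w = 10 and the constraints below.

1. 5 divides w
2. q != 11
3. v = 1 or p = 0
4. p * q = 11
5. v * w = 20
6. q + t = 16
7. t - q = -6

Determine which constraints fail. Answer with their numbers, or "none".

1. 10 / 5 = 2, so 5 divides 10  holds
2. q = 11, but 11 is required to differ  fails
3. v = 2 ≠ 1 and p = 1 ≠ 0; both disjuncts false  fails
4. p * q = 1 * 11 = 11  holds
5. v * w = 2 * 10 = 20  holds
6. q + t = 11 + 5 = 16  holds
7. t - q = 5 - 11 = -6  holds

Violated: 2 and 3.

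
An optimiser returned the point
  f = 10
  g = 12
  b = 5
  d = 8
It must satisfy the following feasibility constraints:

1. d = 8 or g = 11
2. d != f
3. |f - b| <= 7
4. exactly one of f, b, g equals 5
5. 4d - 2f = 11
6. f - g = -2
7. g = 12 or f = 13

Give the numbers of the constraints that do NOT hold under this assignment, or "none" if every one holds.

1. d = 8 = 8 (first disjunct)  OK
2. d = 8, f = 10; distinct  OK
3. |10 - 5| = 5; 5 ≤ 7  OK
4. f=10, b=5, g=12; 1 of them equals 5  OK
5. 4d - 2f = 4(8) - 2(10) = 12, not 11  FAIL
6. f - g = 10 - 12 = -2  OK
7. g = 12 = 12 (first disjunct)  OK

The assignment fails constraint 5.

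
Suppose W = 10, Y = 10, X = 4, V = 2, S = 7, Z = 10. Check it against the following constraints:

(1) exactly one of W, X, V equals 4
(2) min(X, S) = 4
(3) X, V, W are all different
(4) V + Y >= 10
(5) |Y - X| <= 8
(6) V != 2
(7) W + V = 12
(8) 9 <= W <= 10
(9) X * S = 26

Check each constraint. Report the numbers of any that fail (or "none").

The assignment fails constraints 6 and 9.

(1) W=10, X=4, V=2; 1 of them equals 4  ✔
(2) min(4, 7) = 4  ✔
(3) values 4, 2, 10 are pairwise distinct  ✔
(4) V + Y = 2 + 10 = 12; 12 ≥ 10  ✔
(5) |10 - 4| = 6; 6 ≤ 8  ✔
(6) V = 2, but 2 is required to differ  ✘
(7) W + V = 10 + 2 = 12  ✔
(8) W = 10 lies in [9, 10]  ✔
(9) X * S = 4 * 7 = 28, not 26  ✘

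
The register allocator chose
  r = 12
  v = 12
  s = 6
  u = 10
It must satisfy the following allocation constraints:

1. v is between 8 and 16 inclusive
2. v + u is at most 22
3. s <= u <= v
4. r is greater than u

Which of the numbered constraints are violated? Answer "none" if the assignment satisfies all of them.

The assignment satisfies every constraint.

1. v = 12 lies in [8, 16]  yes
2. v + u = 12 + 10 = 22; 22 ≤ 22  yes
3. values 6 <= 10 <= 12  yes
4. r = 12, u = 10; 12 > 10  yes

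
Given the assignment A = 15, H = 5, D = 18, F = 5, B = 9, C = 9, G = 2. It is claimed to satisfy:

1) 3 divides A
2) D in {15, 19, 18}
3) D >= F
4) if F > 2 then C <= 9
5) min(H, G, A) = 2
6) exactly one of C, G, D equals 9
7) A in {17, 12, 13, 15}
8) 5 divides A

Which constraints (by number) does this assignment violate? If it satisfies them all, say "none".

1) 15 / 3 = 5, so 3 divides 15 — holds.
2) D = 18 is in {15, 19, 18} — holds.
3) D = 18, F = 5; 18 ≥ 5 — holds.
4) F = 5 > 2, so we need C ≤ 9; C = 9 ≤ 9 — holds.
5) min(5, 2, 15) = 2 — holds.
6) C=9, G=2, D=18; 1 of them equals 9 — holds.
7) A = 15 is in {17, 12, 13, 15} — holds.
8) 15 / 5 = 3, so 5 divides 15 — holds.

No violations.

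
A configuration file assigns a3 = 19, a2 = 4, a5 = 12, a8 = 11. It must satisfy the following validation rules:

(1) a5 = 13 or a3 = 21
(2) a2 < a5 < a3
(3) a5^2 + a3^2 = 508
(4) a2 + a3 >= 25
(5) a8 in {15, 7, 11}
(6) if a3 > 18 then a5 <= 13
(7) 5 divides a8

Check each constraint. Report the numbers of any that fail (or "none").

Violated: 1, 3, 4, and 7.

(1) a5 = 12 ≠ 13 and a3 = 19 ≠ 21; both disjuncts false — violated.
(2) values 4 < 12 < 19 — satisfied.
(3) a5^2 + a3^2 = 12^2 + 19^2 = 144 + 361 = 505, not 508 — violated.
(4) a2 + a3 = 4 + 19 = 23; 23 < 25, bound 25 not met — violated.
(5) a8 = 11 is in {15, 7, 11} — satisfied.
(6) a3 = 19 > 18, so we need a5 ≤ 13; a5 = 12 ≤ 13 — satisfied.
(7) 11 = 5*2 + 1, so 5 does not divide 11 — violated.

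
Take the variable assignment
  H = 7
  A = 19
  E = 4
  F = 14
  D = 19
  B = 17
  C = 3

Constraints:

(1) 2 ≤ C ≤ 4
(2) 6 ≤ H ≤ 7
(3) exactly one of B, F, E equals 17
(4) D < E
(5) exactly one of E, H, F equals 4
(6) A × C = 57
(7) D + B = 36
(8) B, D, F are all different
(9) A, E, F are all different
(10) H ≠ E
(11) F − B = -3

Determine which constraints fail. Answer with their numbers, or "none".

(1) C = 3 lies in [2, 4] — holds.
(2) H = 7 lies in [6, 7] — holds.
(3) B=17, F=14, E=4; 1 of them equals 17 — holds.
(4) D = 19, E = 4; 19 ≥ 4 (want <) — does not hold.
(5) E=4, H=7, F=14; 1 of them equals 4 — holds.
(6) A × C = 19 × 3 = 57 — holds.
(7) D + B = 19 + 17 = 36 — holds.
(8) values 17, 19, 14 are pairwise distinct — holds.
(9) values 19, 4, 14 are pairwise distinct — holds.
(10) H = 7, E = 4; distinct — holds.
(11) F − B = 14 − 17 = -3 — holds.

Constraint 4 is violated.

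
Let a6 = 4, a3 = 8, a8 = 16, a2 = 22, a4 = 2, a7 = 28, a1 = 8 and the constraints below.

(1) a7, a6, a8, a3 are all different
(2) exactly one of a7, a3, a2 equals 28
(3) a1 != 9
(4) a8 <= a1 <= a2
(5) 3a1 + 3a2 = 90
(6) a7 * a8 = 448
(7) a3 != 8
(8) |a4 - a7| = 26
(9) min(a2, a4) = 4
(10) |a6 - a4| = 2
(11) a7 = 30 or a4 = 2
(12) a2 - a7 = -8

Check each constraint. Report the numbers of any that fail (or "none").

(1) values 28, 4, 16, 8 are pairwise distinct — holds.
(2) a7=28, a3=8, a2=22; 1 of them equals 28 — holds.
(3) a1 = 8, and 8 ≠ 9 — holds.
(4) values 16, 8, 22; a8 = 16 is not <= a1 = 8 — does not hold.
(5) 3a1 + 3a2 = 3(8) + 3(22) = 90 — holds.
(6) a7 * a8 = 28 * 16 = 448 — holds.
(7) a3 = 8, but 8 is required to differ — does not hold.
(8) |2 - 28| = 26 — holds.
(9) min(22, 2) = 2, not 4 — does not hold.
(10) |4 - 2| = 2 — holds.
(11) a7 = 28 ≠ 30, but a4 = 2 = 2 (second disjunct) — holds.
(12) a2 - a7 = 22 - 28 = -6, not -8 — does not hold.

The assignment fails constraints 4, 7, 9, 12.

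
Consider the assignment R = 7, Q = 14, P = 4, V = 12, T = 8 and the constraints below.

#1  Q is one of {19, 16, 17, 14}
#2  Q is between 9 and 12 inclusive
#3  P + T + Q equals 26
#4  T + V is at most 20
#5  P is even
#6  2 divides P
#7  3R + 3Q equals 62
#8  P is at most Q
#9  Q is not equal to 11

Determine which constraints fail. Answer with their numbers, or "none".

#1 Q = 14 is in {19, 16, 17, 14} — holds.
#2 Q = 14 is outside [9, 12] — fails.
#3 P + T + Q = 4 + 8 + 14 = 26 — holds.
#4 T + V = 8 + 12 = 20; 20 ≤ 20 — holds.
#5 P = 4 is even — holds.
#6 4 / 2 = 2, so 2 divides 4 — holds.
#7 3R + 3Q = 3(7) + 3(14) = 63, not 62 — fails.
#8 P = 4, Q = 14; 4 ≤ 14 — holds.
#9 Q = 14, and 14 ≠ 11 — holds.

Constraints 2 and 7 do not hold.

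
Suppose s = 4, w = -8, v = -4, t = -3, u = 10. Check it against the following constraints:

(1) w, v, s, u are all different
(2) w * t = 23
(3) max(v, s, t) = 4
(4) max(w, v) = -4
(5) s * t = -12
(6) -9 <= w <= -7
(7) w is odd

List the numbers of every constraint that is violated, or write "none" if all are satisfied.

No — constraints 2, 7 are not satisfied.

(1) values -8, -4, 4, 10 are pairwise distinct  holds
(2) w * t = -8 * (-3) = 24, not 23  fails
(3) max(-4, 4, -3) = 4  holds
(4) max(-8, -4) = -4  holds
(5) s * t = 4 * (-3) = -12  holds
(6) w = -8 lies in [-9, -7]  holds
(7) w = -8 is even  fails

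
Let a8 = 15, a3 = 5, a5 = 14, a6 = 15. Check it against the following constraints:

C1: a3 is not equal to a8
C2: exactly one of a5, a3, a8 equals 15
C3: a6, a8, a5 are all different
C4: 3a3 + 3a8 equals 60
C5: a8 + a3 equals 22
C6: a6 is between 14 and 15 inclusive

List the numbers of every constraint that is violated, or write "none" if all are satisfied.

Constraints 3, 5 do not hold.

C1: a3 = 5, a8 = 15; distinct — holds.
C2: a5=14, a3=5, a8=15; 1 of them equals 15 — holds.
C3: a6 = a8 = 15, not all different — fails.
C4: 3a3 + 3a8 = 3(5) + 3(15) = 60 — holds.
C5: a8 + a3 = 15 + 5 = 20, not 22 — fails.
C6: a6 = 15 lies in [14, 15] — holds.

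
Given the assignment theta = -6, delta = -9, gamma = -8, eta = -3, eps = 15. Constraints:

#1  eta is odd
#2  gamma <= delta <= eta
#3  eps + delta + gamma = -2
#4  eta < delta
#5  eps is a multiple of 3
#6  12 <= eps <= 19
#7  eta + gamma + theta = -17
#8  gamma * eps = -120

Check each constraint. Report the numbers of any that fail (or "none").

#1 eta = -3 is odd — satisfied.
#2 values -8, -9, -3; gamma = -8 is not <= delta = -9 — violated.
#3 eps + delta + gamma = 15 + (-9) + (-8) = -2 — satisfied.
#4 eta = -3, delta = -9; -3 ≥ -9 (want <) — violated.
#5 15 / 3 = 5, so 3 divides 15 — satisfied.
#6 eps = 15 lies in [12, 19] — satisfied.
#7 eta + gamma + theta = -3 + (-8) + (-6) = -17 — satisfied.
#8 gamma * eps = -8 * 15 = -120 — satisfied.

Constraints 2 and 4 do not hold.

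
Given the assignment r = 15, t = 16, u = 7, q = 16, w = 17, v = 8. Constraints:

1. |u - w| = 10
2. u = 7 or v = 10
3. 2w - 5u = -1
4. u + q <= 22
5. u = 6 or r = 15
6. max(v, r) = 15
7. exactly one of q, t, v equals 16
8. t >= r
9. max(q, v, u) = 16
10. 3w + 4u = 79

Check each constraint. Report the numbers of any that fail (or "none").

The assignment fails constraints 4 and 7.

1. |7 - 17| = 10 — OK.
2. u = 7 = 7 (first disjunct) — OK.
3. 2w - 5u = 2(17) - 5(7) = -1 — OK.
4. u + q = 7 + 16 = 23; 23 > 22, bound 22 not met — violated.
5. u = 7 ≠ 6, but r = 15 = 15 (second disjunct) — OK.
6. max(8, 15) = 15 — OK.
7. q=16, t=16, v=8; 2 of them equal 16, not exactly one — violated.
8. t = 16, r = 15; 16 ≥ 15 — OK.
9. max(16, 8, 7) = 16 — OK.
10. 3w + 4u = 3(17) + 4(7) = 79 — OK.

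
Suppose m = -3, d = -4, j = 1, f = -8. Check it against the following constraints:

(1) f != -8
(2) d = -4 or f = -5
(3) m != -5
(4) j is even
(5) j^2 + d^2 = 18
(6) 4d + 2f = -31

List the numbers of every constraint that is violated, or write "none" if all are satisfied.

Constraints 1, 4, 5, 6 are violated.

(1) f = -8, but -8 is required to differ  ✘
(2) d = -4 = -4 (first disjunct)  ✔
(3) m = -3, and -3 ≠ -5  ✔
(4) j = 1 is odd  ✘
(5) j^2 + d^2 = 1^2 + (-4)^2 = 1 + 16 = 17, not 18  ✘
(6) 4d + 2f = 4(-4) + 2(-8) = -32, not -31  ✘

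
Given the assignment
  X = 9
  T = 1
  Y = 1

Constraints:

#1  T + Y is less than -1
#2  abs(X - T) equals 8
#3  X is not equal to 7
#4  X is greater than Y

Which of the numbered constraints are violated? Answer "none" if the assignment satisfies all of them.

#1 T + Y = 1 + 1 = 2; 2 ≥ -1, bound -1 not met  no
#2 abs(9 - 1) = 8  yes
#3 X = 9, and 9 ≠ 7  yes
#4 X = 9, Y = 1; 9 > 1  yes

The assignment fails constraint 1.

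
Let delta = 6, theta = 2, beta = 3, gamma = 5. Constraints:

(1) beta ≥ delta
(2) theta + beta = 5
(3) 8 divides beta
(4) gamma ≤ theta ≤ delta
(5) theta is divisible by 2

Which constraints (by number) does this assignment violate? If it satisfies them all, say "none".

The assignment fails constraints 1, 3, and 4.

(1) beta = 3, delta = 6; 3 < 6 (want ≥) — violated.
(2) theta + beta = 2 + 3 = 5 — satisfied.
(3) 3 = 8×0 + 3, so 8 does not divide 3 — violated.
(4) values 5, 2, 6; gamma = 5 is not ≤ theta = 2 — violated.
(5) 2 / 2 = 1, so 2 divides 2 — satisfied.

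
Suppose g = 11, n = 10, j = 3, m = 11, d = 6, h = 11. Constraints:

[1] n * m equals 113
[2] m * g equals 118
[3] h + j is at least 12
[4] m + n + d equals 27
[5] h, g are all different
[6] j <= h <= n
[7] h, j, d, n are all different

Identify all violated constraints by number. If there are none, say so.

[1] n * m = 10 * 11 = 110, not 113 — does not hold.
[2] m * g = 11 * 11 = 121, not 118 — does not hold.
[3] h + j = 11 + 3 = 14; 14 ≥ 12 — holds.
[4] m + n + d = 11 + 10 + 6 = 27 — holds.
[5] h = g = 11, not all different — does not hold.
[6] values 3, 11, 10; h = 11 is not <= n = 10 — does not hold.
[7] values 11, 3, 6, 10 are pairwise distinct — holds.

Constraints 1, 2, 5, and 6 are violated.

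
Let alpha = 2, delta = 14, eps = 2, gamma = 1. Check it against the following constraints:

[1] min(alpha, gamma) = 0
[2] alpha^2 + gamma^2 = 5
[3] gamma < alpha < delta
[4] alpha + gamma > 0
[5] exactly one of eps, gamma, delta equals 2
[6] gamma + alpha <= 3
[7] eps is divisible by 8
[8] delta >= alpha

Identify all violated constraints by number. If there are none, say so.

The assignment fails constraints 1 and 7.

[1] min(2, 1) = 1, not 0 — violated.
[2] alpha^2 + gamma^2 = 2^2 + 1^2 = 4 + 1 = 5 — OK.
[3] values 1 < 2 < 14 — OK.
[4] alpha + gamma = 2 + 1 = 3; 3 > 0 — OK.
[5] eps=2, gamma=1, delta=14; 1 of them equals 2 — OK.
[6] gamma + alpha = 1 + 2 = 3; 3 ≤ 3 — OK.
[7] 2 = 8*0 + 2, so 8 does not divide 2 — violated.
[8] delta = 14, alpha = 2; 14 ≥ 2 — OK.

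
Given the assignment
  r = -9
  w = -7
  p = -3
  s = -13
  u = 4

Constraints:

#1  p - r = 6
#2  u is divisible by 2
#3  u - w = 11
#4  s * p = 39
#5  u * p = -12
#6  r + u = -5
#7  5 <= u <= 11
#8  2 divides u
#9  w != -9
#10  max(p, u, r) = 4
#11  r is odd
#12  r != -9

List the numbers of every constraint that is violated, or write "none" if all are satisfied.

Violated: 7, 12.

#1 p - r = -3 - (-9) = 6 — OK.
#2 4 / 2 = 2, so 2 divides 4 — OK.
#3 u - w = 4 - (-7) = 11 — OK.
#4 s * p = -13 * (-3) = 39 — OK.
#5 u * p = 4 * (-3) = -12 — OK.
#6 r + u = -9 + 4 = -5 — OK.
#7 u = 4 is outside [5, 11] — violated.
#8 4 / 2 = 2, so 2 divides 4 — OK.
#9 w = -7, and -7 ≠ -9 — OK.
#10 max(-3, 4, -9) = 4 — OK.
#11 r = -9 is odd — OK.
#12 r = -9, but -9 is required to differ — violated.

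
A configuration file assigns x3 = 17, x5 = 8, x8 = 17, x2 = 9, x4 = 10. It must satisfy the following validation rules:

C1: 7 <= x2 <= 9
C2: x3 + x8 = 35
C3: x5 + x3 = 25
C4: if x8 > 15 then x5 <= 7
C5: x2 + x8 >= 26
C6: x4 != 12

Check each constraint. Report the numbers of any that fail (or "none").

Constraints 2 and 4 do not hold.

C1: x2 = 9 lies in [7, 9]  yes
C2: x3 + x8 = 17 + 17 = 34, not 35  no
C3: x5 + x3 = 8 + 17 = 25  yes
C4: x8 = 17 > 15, so we need x5 ≤ 7; but x5 = 8 > 7  no
C5: x2 + x8 = 9 + 17 = 26; 26 ≥ 26  yes
C6: x4 = 10, and 10 ≠ 12  yes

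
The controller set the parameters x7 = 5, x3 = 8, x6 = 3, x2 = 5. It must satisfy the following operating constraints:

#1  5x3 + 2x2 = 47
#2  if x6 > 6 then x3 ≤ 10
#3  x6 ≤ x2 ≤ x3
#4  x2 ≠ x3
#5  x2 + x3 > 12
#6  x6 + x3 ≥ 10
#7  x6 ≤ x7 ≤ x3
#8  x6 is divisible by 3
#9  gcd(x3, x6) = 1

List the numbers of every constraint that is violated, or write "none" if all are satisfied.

#1 5x3 + 2x2 = 5(8) + 2(5) = 50, not 47  no
#2 x6 = 3, not > 6; antecedent false, conditional vacuously true  yes
#3 values 3 ≤ 5 ≤ 8  yes
#4 x2 = 5, x3 = 8; distinct  yes
#5 x2 + x3 = 5 + 8 = 13; 13 > 12  yes
#6 x6 + x3 = 3 + 8 = 11; 11 ≥ 10  yes
#7 values 3 ≤ 5 ≤ 8  yes
#8 3 / 3 = 1, so 3 divides 3  yes
#9 gcd(8, 3) = 1  yes

Constraint 1 does not hold.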